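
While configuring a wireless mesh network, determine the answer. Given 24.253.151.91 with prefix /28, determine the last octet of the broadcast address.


Given: IP = 24.253.151.91, prefix = /28
Host bits = 32 - 28 = 4
Network last octet = 91 AND mask = 80
Host part size = 2^4 - 1 = 15
Broadcast last octet = 80 OR 15 = 95

95


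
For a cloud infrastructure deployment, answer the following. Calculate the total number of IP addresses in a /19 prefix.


Given: CIDR prefix /19
Host bits = 32 - 19 = 13
Total addresses = 2^13 = 8192

8192


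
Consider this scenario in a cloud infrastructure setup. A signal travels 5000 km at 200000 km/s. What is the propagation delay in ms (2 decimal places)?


Given: distance = 5000 km, speed = 200000 km/s
Delay = distance / speed = 5000 / 200000 seconds
Delay in ms = 5000 * 1000 / 200000
Delay = 25.0000 ms
Rounded to 2 dp = 25.00 ms

25.00


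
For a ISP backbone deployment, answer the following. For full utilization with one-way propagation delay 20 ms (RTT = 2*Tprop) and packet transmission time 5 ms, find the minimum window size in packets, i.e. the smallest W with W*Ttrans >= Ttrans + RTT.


Given: Ttrans = 5 ms, RTT = 40 ms (= 2 * Tprop, Tprop = 20 ms)
Time until first ACK returns = Ttrans + RTT = 5 + 40 = 45 ms
Need W * Ttrans >= Ttrans + RTT  ->  W >= (Ttrans + RTT) / Ttrans
(Ttrans + RTT) / Ttrans = 45 / 5 = 9
W_min = ceil(9) = 9

9


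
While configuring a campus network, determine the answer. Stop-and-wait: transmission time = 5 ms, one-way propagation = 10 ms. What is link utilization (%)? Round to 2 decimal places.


Given: Ttrans = 5 ms, Tprop = 10 ms
RTT = 2 * Tprop = 2 * 10 = 20 ms
U = Ttrans / (Ttrans + RTT)
U = 5 / (5 + 20)
U = 5 / 25 = 0.2
U% = 20.00%

20.00


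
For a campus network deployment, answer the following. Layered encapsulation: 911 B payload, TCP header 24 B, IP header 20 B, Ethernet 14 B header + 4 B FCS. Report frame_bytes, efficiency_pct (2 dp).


TCP segment = 911 + 24 = 935 B
IP packet = 935 + 20 = 955 B
Ethernet frame = 955 + 14 + 4 = 973 B
Efficiency = app / frame = 911 / 973 = 0.936280 = 93.6280% -> 93.63% (2 dp)

973, 93.63


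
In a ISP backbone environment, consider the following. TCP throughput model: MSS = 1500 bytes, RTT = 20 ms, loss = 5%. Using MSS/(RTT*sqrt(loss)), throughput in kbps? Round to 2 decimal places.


Given: MSS = 1500 bytes, RTT = 20 ms, loss = 5%
RTT in seconds = 20 / 1000 = 0.02
Loss rate = 5% = 0.05
sqrt(loss) = sqrt(0.05) = 0.223606797750
Throughput (bytes/s) = 1500 / (0.02 * 0.223606797750) = 335410.1966
Throughput (kbps) = 335410.1966 * 8 / 1000 = 2683.281573 -> 2683.28 kbps (2 dp)

2683.28


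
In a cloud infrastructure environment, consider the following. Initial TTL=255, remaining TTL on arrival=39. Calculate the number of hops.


Given: initial TTL = 255, received TTL = 39
Hops = initial TTL - received TTL
Hops = 255 - 39 = 216

216


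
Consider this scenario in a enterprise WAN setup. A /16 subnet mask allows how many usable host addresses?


Given: subnet mask /16
Host bits = 32 - 16 = 16
Total addresses = 2^16 = 65536
Usable hosts = 65536 - 2 (network + broadcast) = 65534

65534


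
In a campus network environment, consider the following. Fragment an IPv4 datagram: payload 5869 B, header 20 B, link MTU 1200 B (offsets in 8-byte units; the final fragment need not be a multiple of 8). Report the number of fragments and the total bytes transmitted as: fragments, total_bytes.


Max data per non-final fragment = floor((MTU - header)/8)*8 = floor((1200 - 20)/8)*8 = floor(1180/8)*8 = 1176 B
Final fragment needs no 8-byte alignment: it can carry up to MTU - header = 1180 B
Non-final fragments needed = ceil((payload - 1180) / 1176) = ceil(4689/1176) = ceil(3.9872) = 4
Number of fragments = 4 + 1 = 5
Fragment sizes (data): 4 * 1176 B + 1165 B (last, 1165 <= 1180 OK)
Total bytes sent = payload + n_frags * header = 5869 + 5*20 = 5869 + 100 = 5969 B

5, 5969


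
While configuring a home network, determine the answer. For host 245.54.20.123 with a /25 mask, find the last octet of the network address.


Given: IP = 245.54.20.123, prefix = /25
Subnet mask = 255.255.255.128
Last octet of IP: 123
Last octet of mask: 128
Network last octet = 123 AND 128 = 0

0


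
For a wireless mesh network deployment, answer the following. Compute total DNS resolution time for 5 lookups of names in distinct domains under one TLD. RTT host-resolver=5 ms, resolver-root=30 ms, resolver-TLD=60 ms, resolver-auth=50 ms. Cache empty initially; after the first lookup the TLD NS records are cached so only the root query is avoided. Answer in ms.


Lookup 1 (cold cache): local + root + TLD + auth = 5 + 30 + 60 + 50 = 145 ms
Lookups 2..5 (TLD NS cached -> skip root; new domain -> still ask TLD and auth): local + TLD + auth = 5 + 60 + 50 = 115 ms each
Remaining 4 lookups: 4 * 115 = 460 ms
Total = 145 + 460 = 605 ms

605


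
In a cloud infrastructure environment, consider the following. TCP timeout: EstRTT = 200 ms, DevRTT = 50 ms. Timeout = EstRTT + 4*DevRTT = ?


Given: EstRTT = 200 ms, DevRTT = 50 ms
Timeout = EstRTT + 4 * DevRTT
4 * DevRTT = 4 * 50 = 200
Timeout = 200 + 200 = 400 ms

400


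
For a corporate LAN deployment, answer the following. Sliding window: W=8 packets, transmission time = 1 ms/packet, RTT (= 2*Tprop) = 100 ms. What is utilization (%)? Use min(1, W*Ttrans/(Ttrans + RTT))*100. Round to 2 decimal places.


Given: W = 8, Ttrans = 1 ms, RTT = 100 ms (= 2 * Tprop, Tprop = 50 ms)
Cycle time = Ttrans + RTT = 1 + 100 = 101 ms (first packet sent until its ACK returns)
W * Ttrans = 8 * 1 = 8 ms of sending per cycle
W * Ttrans / (Ttrans + RTT) = 8 / 101 = 0.079208
U = min(1, 0.079208) = 0.079208
U% = 7.92%

7.92


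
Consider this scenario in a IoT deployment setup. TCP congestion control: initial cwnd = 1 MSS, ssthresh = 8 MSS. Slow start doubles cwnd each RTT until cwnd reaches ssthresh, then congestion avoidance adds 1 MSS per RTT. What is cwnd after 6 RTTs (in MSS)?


RTT 0: cwnd = 1 MSS (initial)
RTT 1: cwnd = 2 MSS (slow start, doubled)
RTT 2: cwnd = 4 MSS (slow start, doubled)
RTT 3: cwnd = 8 MSS (slow start, doubled)
RTT 4: cwnd = 9 MSS (congestion avoidance, +1)
RTT 5: cwnd = 10 MSS (congestion avoidance, +1)
RTT 6: cwnd = 11 MSS (congestion avoidance, +1)

11


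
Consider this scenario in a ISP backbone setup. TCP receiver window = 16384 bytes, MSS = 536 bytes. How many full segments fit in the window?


Given: RWND = 16384 bytes, MSS = 536 bytes
Full segments = floor(RWND / MSS)
Full segments = floor(16384 / 536)
Full segments = floor(30.5672) = 30

30


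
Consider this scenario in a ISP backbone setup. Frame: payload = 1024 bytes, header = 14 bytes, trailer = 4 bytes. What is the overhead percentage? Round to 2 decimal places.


Given: payload = 1024 B, header = 14 B, trailer = 4 B
Overhead bytes = header + trailer = 14 + 4 = 18
Total frame = payload + overhead = 1024 + 18 = 1042
Overhead % = 18 / 1042 * 100 = 1.7274% -> 1.73% (2 dp)

1.73


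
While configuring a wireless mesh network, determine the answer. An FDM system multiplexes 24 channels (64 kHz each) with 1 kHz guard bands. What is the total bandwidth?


Given: 24 channels, 64 kHz each, guard = 1 kHz
Channel bandwidth = 24 * 64 = 1536 kHz
Guard bands = 23 gaps * 1 kHz = 23 kHz
Total = 1536 + 23 = 1559 kHz

1559


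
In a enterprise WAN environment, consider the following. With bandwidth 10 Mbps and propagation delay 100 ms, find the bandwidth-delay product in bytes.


Given: bandwidth = 10 Mbps, delay = 100 ms
BDP in bits = 10 * 10^6 * 100 / 1000
BDP in bits = 1000000
BDP in bytes = 1000000 / 8 = 125000

125000


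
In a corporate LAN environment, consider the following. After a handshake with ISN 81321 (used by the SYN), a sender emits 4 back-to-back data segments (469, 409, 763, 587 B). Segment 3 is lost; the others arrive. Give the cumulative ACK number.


SYN uses sequence number 81321; first data byte = ISN + 1 = 81322.
Segment 1: SEQ = 81322, len = 469 B, covers [81322, 81790]
Segment 2: SEQ = 81791, len = 409 B, covers [81791, 82199]
Segment 3: SEQ = 82200, len = 763 B, covers [82200, 82962] [LOST]
Segment 4: SEQ = 82963, len = 587 B, covers [82963, 83549]
In-order data received: bytes [81322, 82199] (segments 1..2).
Segment 3 missing -> gap begins at byte 82200; later segments buffered out of order.
Cumulative ACK = next expected in-order byte = 81322 + 469 + 409 = 82200

82200


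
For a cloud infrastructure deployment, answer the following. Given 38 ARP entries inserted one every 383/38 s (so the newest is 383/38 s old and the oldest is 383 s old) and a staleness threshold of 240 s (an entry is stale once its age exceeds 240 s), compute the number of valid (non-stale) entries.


Ages are k * 383/38 s for k = 1..38 (spacing = 10.0789 s).
Entry k is valid iff k * 383/38 <= 240 iff k <= 38 * 240 / 383 = 23.8120
n_valid = floor(23.8120) = 23
(n_stale = 38 - 23 = 15)

23


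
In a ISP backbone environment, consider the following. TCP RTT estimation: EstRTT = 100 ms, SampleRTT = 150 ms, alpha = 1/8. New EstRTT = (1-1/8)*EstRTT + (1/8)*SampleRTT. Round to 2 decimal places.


Given: EstRTT = 100 ms, SampleRTT = 150 ms, alpha = 1/8
New EstRTT = (1 - alpha) * EstRTT + alpha * SampleRTT
(7/8) * 100 = 87.5
(1/8) * 150 = 18.75
New EstRTT = 87.5 + 18.75 = 106.25 ms -> 106.25 ms (2 dp)

106.25


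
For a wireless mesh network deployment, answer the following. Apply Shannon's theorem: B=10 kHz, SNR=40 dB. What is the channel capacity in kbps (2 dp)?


Given: B = 10 kHz, SNR = 40 dB
SNR linear = 10^(40/10) = 10000
1 + SNR = 10001
log2(10001) = 13.2878566418
C = 10 * 1000 * 13.2878566418 = 132878.5664 bps
C = 132.878566 kbps -> 132.88 kbps (2 dp)

132.88


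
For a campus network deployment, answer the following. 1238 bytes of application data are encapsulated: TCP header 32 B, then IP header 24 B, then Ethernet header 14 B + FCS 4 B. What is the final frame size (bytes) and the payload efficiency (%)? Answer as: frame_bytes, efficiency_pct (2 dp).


TCP segment = 1238 + 32 = 1270 B
IP packet = 1270 + 24 = 1294 B
Ethernet frame = 1294 + 14 + 4 = 1312 B
Efficiency = app / frame = 1238 / 1312 = 0.943598 = 94.3598% -> 94.36% (2 dp)

1312, 94.36


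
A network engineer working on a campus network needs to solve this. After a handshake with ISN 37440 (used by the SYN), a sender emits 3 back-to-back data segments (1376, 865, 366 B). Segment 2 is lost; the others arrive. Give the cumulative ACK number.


SYN uses sequence number 37440; first data byte = ISN + 1 = 37441.
Segment 1: SEQ = 37441, len = 1376 B, covers [37441, 38816]
Segment 2: SEQ = 38817, len = 865 B, covers [38817, 39681] [LOST]
Segment 3: SEQ = 39682, len = 366 B, covers [39682, 40047]
In-order data received: bytes [37441, 38816] (segments 1..1).
Segment 2 missing -> gap begins at byte 38817; later segments buffered out of order.
Cumulative ACK = next expected in-order byte = 37441 + 1376 = 38817

38817


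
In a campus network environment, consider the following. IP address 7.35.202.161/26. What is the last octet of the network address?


Given: IP = 7.35.202.161, prefix = /26
Subnet mask = 255.255.255.192
Last octet of IP: 161
Last octet of mask: 192
Network last octet = 161 AND 192 = 128

128


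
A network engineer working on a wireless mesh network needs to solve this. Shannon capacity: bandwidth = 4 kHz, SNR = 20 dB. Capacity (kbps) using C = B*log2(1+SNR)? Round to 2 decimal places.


Given: B = 4 kHz, SNR = 20 dB
SNR linear = 10^(20/10) = 100
1 + SNR = 101
log2(101) = 6.6582114828
C = 4 * 1000 * 6.6582114828 = 26632.8459 bps
C = 26.632846 kbps -> 26.63 kbps (2 dp)

26.63


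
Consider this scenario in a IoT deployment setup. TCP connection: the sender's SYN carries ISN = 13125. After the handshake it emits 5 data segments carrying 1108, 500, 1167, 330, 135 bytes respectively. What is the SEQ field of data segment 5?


The SYN occupies sequence number ISN = 13125, so the first data byte is ISN + 1 = 13126.
SEQ of data segment i = (ISN + 1) + sum of payload sizes of segments 1..i-1.
Segment 1: SEQ = 13126, payload = 1108 bytes
Segment 2: SEQ = 14234, payload = 500 bytes
Segment 3: SEQ = 14734, payload = 1167 bytes
Segment 4: SEQ = 15901, payload = 330 bytes
Segment 5: SEQ = 16231, payload = 135 bytes
SEQ of segment 5 = 13126 + 1108 + 500 + 1167 + 330 = 16231

16231


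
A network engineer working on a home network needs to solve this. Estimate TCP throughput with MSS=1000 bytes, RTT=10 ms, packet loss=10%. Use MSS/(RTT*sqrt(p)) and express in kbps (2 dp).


Given: MSS = 1000 bytes, RTT = 10 ms, loss = 10%
RTT in seconds = 10 / 1000 = 0.01
Loss rate = 10% = 0.1
sqrt(loss) = sqrt(0.1) = 0.316227766017
Throughput (bytes/s) = 1000 / (0.01 * 0.316227766017) = 316227.7660
Throughput (kbps) = 316227.7660 * 8 / 1000 = 2529.822128 -> 2529.82 kbps (2 dp)

2529.82


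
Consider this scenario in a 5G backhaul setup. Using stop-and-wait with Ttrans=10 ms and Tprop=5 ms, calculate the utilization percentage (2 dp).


Given: Ttrans = 10 ms, Tprop = 5 ms
RTT = 2 * Tprop = 2 * 5 = 10 ms
U = Ttrans / (Ttrans + RTT)
U = 10 / (10 + 10)
U = 10 / 20 = 0.5
U% = 50.00%

50.00


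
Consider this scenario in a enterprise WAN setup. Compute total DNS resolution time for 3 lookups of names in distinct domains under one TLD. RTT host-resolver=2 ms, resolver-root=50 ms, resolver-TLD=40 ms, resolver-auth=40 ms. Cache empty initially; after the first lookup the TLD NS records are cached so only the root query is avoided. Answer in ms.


Lookup 1 (cold cache): local + root + TLD + auth = 2 + 50 + 40 + 40 = 132 ms
Lookups 2..3 (TLD NS cached -> skip root; new domain -> still ask TLD and auth): local + TLD + auth = 2 + 40 + 40 = 82 ms each
Remaining 2 lookups: 2 * 82 = 164 ms
Total = 132 + 164 = 296 ms

296


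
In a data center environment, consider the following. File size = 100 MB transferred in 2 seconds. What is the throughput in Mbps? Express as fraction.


Given: file = 100 MB, time = 2 s
File in Mb = 100 * 8 = 800 Mb
Throughput = 800 / 2 Mbps
Throughput = 400 Mbps

400


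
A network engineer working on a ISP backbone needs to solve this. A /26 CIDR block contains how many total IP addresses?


Given: CIDR prefix /26
Host bits = 32 - 26 = 6
Total addresses = 2^6 = 64

64


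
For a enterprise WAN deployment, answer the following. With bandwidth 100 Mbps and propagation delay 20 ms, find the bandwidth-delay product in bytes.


Given: bandwidth = 100 Mbps, delay = 20 ms
BDP in bits = 100 * 10^6 * 20 / 1000
BDP in bits = 2000000
BDP in bytes = 2000000 / 8 = 250000

250000


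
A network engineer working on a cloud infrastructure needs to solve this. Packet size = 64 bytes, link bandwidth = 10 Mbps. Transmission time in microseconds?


Given: packet = 64 bytes, bandwidth = 10 Mbps
Packet in bits = 64 * 8 = 512 bits
Bandwidth = 10 * 10^6 = 10000000 bps
Time = 512 / 10000000 seconds
Time in us = 512 * 10^6 / 10000000 = 51.2

51.2


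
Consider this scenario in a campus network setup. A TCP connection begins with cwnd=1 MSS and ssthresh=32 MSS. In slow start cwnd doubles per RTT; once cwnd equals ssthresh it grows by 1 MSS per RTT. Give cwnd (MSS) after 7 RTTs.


RTT 0: cwnd = 1 MSS (initial)
RTT 1: cwnd = 2 MSS (slow start, doubled)
RTT 2: cwnd = 4 MSS (slow start, doubled)
RTT 3: cwnd = 8 MSS (slow start, doubled)
RTT 4: cwnd = 16 MSS (slow start, doubled)
RTT 5: cwnd = 32 MSS (slow start, doubled)
RTT 6: cwnd = 33 MSS (congestion avoidance, +1)
RTT 7: cwnd = 34 MSS (congestion avoidance, +1)

34


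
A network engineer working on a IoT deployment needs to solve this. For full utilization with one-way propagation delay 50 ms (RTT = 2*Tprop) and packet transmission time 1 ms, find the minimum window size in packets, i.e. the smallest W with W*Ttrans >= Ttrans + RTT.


Given: Ttrans = 1 ms, RTT = 100 ms (= 2 * Tprop, Tprop = 50 ms)
Time until first ACK returns = Ttrans + RTT = 1 + 100 = 101 ms
Need W * Ttrans >= Ttrans + RTT  ->  W >= (Ttrans + RTT) / Ttrans
(Ttrans + RTT) / Ttrans = 101 / 1 = 101
W_min = ceil(101) = 101

101


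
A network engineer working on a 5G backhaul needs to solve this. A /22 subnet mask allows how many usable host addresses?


Given: subnet mask /22
Host bits = 32 - 22 = 10
Total addresses = 2^10 = 1024
Usable hosts = 1024 - 2 (network + broadcast) = 1022

1022


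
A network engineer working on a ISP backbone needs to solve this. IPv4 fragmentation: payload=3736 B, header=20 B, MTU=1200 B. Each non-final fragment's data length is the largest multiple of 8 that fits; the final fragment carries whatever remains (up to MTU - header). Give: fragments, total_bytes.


Max data per non-final fragment = floor((MTU - header)/8)*8 = floor((1200 - 20)/8)*8 = floor(1180/8)*8 = 1176 B
Final fragment needs no 8-byte alignment: it can carry up to MTU - header = 1180 B
Non-final fragments needed = ceil((payload - 1180) / 1176) = ceil(2556/1176) = ceil(2.1735) = 3
Number of fragments = 3 + 1 = 4
Fragment sizes (data): 3 * 1176 B + 208 B (last, 208 <= 1180 OK)
Total bytes sent = payload + n_frags * header = 3736 + 4*20 = 3736 + 80 = 3816 B

4, 3816


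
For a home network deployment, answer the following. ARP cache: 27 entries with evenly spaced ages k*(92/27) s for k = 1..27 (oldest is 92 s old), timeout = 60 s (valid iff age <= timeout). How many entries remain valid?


Ages are k * 92/27 s for k = 1..27 (spacing = 3.4074 s).
Entry k is valid iff k * 92/27 <= 60 iff k <= 27 * 60 / 92 = 17.6087
n_valid = floor(17.6087) = 17
(n_stale = 27 - 17 = 10)

17


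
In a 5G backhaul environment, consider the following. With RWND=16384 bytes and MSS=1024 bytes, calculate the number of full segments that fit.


Given: RWND = 16384 bytes, MSS = 1024 bytes
Full segments = floor(RWND / MSS)
Full segments = floor(16384 / 1024)
Full segments = floor(16.0) = 16

16


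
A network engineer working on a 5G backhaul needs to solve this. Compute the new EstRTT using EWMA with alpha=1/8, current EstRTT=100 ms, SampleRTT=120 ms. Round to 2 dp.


Given: EstRTT = 100 ms, SampleRTT = 120 ms, alpha = 1/8
New EstRTT = (1 - alpha) * EstRTT + alpha * SampleRTT
(7/8) * 100 = 87.5
(1/8) * 120 = 15
New EstRTT = 87.5 + 15 = 102.5 ms -> 102.50 ms (2 dp)

102.50


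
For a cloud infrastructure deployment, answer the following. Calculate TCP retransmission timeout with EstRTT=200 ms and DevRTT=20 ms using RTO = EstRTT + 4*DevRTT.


Given: EstRTT = 200 ms, DevRTT = 20 ms
Timeout = EstRTT + 4 * DevRTT
4 * DevRTT = 4 * 20 = 80
Timeout = 200 + 80 = 280 ms

280


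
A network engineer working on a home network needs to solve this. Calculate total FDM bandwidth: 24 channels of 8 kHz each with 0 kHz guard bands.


Given: 24 channels, 8 kHz each, guard = 0 kHz
Channel bandwidth = 24 * 8 = 192 kHz
Guard bands = 23 gaps * 0 kHz = 0 kHz
Total = 192 + 0 = 192 kHz

192


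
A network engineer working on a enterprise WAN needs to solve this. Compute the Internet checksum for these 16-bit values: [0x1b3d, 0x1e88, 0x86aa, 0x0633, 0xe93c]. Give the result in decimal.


Given words: [0x1b3d, 0x1e88, 0x86aa, 0x0633, 0xe93c]
Step 1: Sum all words
Raw sum = 6973 + 7816 + 34474 + 1587 + 59708 = 110558
Step 2: Fold carry: (45022 + 1) = 45023
One's complement = ~45023 & 0xFFFF = 20512

20512


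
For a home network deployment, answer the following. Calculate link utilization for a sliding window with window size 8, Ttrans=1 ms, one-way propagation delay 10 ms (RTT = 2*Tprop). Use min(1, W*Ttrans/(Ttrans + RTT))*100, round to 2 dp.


Given: W = 8, Ttrans = 1 ms, RTT = 20 ms (= 2 * Tprop, Tprop = 10 ms)
Cycle time = Ttrans + RTT = 1 + 20 = 21 ms (first packet sent until its ACK returns)
W * Ttrans = 8 * 1 = 8 ms of sending per cycle
W * Ttrans / (Ttrans + RTT) = 8 / 21 = 0.380952
U = min(1, 0.380952) = 0.380952
U% = 38.10%

38.10


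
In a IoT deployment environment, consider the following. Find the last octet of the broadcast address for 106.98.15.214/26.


Given: IP = 106.98.15.214, prefix = /26
Host bits = 32 - 26 = 6
Network last octet = 214 AND mask = 192
Host part size = 2^6 - 1 = 63
Broadcast last octet = 192 OR 63 = 255

255


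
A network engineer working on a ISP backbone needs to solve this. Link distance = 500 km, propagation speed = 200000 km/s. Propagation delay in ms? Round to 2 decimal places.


Given: distance = 500 km, speed = 200000 km/s
Delay = distance / speed = 500 / 200000 seconds
Delay in ms = 500 * 1000 / 200000
Delay = 2.5000 ms
Rounded to 2 dp = 2.50 ms

2.50


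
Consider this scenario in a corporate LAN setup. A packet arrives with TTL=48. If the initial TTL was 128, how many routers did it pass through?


Given: initial TTL = 128, received TTL = 48
Hops = initial TTL - received TTL
Hops = 128 - 48 = 80

80


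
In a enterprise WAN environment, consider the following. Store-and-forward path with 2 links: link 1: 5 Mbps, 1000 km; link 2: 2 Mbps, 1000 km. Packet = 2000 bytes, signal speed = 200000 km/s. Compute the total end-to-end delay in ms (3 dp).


Packet = 2000 bytes = 16000 bits. Store-and-forward: sum (t_trans + t_prop) per link.
Link 1: t_trans = 16000/(5*10^6) s = 3.2000 ms; t_prop = 1000/200000 s = 5.0000 ms; subtotal = 8.2000 ms
Link 2: t_trans = 16000/(2*10^6) s = 8.0000 ms; t_prop = 1000/200000 s = 5.0000 ms; subtotal = 13.0000 ms
End-to-end = 8.2000 + 13.0000 = 21.2000 ms -> 21.200 ms (3 dp)

21.200


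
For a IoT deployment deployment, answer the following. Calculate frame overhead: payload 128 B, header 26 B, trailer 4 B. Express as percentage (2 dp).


Given: payload = 128 B, header = 26 B, trailer = 4 B
Overhead bytes = header + trailer = 26 + 4 = 30
Total frame = payload + overhead = 128 + 30 = 158
Overhead % = 30 / 158 * 100 = 18.9873% -> 18.99% (2 dp)

18.99


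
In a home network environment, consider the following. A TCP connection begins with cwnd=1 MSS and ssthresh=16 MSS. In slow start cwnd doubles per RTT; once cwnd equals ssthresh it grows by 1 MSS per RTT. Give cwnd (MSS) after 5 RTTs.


RTT 0: cwnd = 1 MSS (initial)
RTT 1: cwnd = 2 MSS (slow start, doubled)
RTT 2: cwnd = 4 MSS (slow start, doubled)
RTT 3: cwnd = 8 MSS (slow start, doubled)
RTT 4: cwnd = 16 MSS (slow start, doubled)
RTT 5: cwnd = 17 MSS (congestion avoidance, +1)

17


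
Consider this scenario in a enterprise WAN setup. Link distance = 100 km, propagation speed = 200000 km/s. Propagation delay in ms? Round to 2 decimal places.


Given: distance = 100 km, speed = 200000 km/s
Delay = distance / speed = 100 / 200000 seconds
Delay in ms = 100 * 1000 / 200000
Delay = 0.5000 ms
Rounded to 2 dp = 0.50 ms

0.50


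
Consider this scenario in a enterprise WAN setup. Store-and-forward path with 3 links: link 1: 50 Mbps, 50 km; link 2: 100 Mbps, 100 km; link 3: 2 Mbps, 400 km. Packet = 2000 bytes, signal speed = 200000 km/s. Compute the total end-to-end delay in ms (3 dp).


Packet = 2000 bytes = 16000 bits. Store-and-forward: sum (t_trans + t_prop) per link.
Link 1: t_trans = 16000/(50*10^6) s = 0.3200 ms; t_prop = 50/200000 s = 0.2500 ms; subtotal = 0.5700 ms
Link 2: t_trans = 16000/(100*10^6) s = 0.1600 ms; t_prop = 100/200000 s = 0.5000 ms; subtotal = 0.6600 ms
Link 3: t_trans = 16000/(2*10^6) s = 8.0000 ms; t_prop = 400/200000 s = 2.0000 ms; subtotal = 10.0000 ms
End-to-end = 0.5700 + 0.6600 + 10.0000 = 11.2300 ms -> 11.230 ms (3 dp)

11.230


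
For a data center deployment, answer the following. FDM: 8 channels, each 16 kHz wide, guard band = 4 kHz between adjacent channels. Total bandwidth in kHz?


Given: 8 channels, 16 kHz each, guard = 4 kHz
Channel bandwidth = 8 * 16 = 128 kHz
Guard bands = 7 gaps * 4 kHz = 28 kHz
Total = 128 + 28 = 156 kHz

156


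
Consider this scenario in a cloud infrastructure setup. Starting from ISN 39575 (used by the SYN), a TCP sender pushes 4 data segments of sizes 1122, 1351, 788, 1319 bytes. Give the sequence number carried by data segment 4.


The SYN occupies sequence number ISN = 39575, so the first data byte is ISN + 1 = 39576.
SEQ of data segment i = (ISN + 1) + sum of payload sizes of segments 1..i-1.
Segment 1: SEQ = 39576, payload = 1122 bytes
Segment 2: SEQ = 40698, payload = 1351 bytes
Segment 3: SEQ = 42049, payload = 788 bytes
Segment 4: SEQ = 42837, payload = 1319 bytes
SEQ of segment 4 = 39576 + 1122 + 1351 + 788 = 42837

42837


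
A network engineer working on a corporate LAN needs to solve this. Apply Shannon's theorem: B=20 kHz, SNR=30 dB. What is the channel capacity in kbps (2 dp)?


Given: B = 20 kHz, SNR = 30 dB
SNR linear = 10^(30/10) = 1000
1 + SNR = 1001
log2(1001) = 9.9672262588
C = 20 * 1000 * 9.9672262588 = 199344.5252 bps
C = 199.344525 kbps -> 199.34 kbps (2 dp)

199.34


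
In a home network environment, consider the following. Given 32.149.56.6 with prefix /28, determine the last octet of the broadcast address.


Given: IP = 32.149.56.6, prefix = /28
Host bits = 32 - 28 = 4
Network last octet = 6 AND mask = 0
Host part size = 2^4 - 1 = 15
Broadcast last octet = 0 OR 15 = 15

15


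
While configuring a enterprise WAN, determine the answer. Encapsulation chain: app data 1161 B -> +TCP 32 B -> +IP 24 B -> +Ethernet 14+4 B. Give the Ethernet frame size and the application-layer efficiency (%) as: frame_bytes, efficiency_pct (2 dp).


TCP segment = 1161 + 32 = 1193 B
IP packet = 1193 + 24 = 1217 B
Ethernet frame = 1217 + 14 + 4 = 1235 B
Efficiency = app / frame = 1161 / 1235 = 0.940081 = 94.0081% -> 94.01% (2 dp)

1235, 94.01


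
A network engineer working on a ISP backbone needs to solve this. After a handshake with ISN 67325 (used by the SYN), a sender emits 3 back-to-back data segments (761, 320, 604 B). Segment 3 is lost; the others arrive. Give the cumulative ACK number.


SYN uses sequence number 67325; first data byte = ISN + 1 = 67326.
Segment 1: SEQ = 67326, len = 761 B, covers [67326, 68086]
Segment 2: SEQ = 68087, len = 320 B, covers [68087, 68406]
Segment 3: SEQ = 68407, len = 604 B, covers [68407, 69010] [LOST]
In-order data received: bytes [67326, 68406] (segments 1..2).
Segment 3 missing -> gap begins at byte 68407.
Cumulative ACK = next expected in-order byte = 67326 + 761 + 320 = 68407

68407


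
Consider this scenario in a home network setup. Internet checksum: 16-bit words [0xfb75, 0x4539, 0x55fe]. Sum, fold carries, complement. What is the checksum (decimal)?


Given words: [0xfb75, 0x4539, 0x55fe]
Step 1: Sum all words
Raw sum = 64373 + 17721 + 22014 = 104108
Step 2: Fold carry: (38572 + 1) = 38573
One's complement = ~38573 & 0xFFFF = 26962

26962


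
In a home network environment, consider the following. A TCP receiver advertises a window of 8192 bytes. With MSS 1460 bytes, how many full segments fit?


Given: RWND = 8192 bytes, MSS = 1460 bytes
Full segments = floor(RWND / MSS)
Full segments = floor(8192 / 1460)
Full segments = floor(5.611) = 5

5


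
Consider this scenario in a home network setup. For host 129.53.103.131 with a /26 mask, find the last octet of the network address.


Given: IP = 129.53.103.131, prefix = /26
Subnet mask = 255.255.255.192
Last octet of IP: 131
Last octet of mask: 192
Network last octet = 131 AND 192 = 128

128


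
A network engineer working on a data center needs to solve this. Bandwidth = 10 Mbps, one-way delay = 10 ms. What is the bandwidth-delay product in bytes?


Given: bandwidth = 10 Mbps, delay = 10 ms
BDP in bits = 10 * 10^6 * 10 / 1000
BDP in bits = 100000
BDP in bytes = 100000 / 8 = 12500

12500


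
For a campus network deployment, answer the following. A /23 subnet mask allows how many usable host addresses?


Given: subnet mask /23
Host bits = 32 - 23 = 9
Total addresses = 2^9 = 512
Usable hosts = 512 - 2 (network + broadcast) = 510

510


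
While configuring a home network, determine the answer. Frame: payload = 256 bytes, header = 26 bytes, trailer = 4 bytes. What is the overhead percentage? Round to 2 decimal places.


Given: payload = 256 B, header = 26 B, trailer = 4 B
Overhead bytes = header + trailer = 26 + 4 = 30
Total frame = payload + overhead = 256 + 30 = 286
Overhead % = 30 / 286 * 100 = 10.4895% -> 10.49% (2 dp)

10.49


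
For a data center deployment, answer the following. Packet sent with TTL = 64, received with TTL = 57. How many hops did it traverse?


Given: initial TTL = 64, received TTL = 57
Hops = initial TTL - received TTL
Hops = 64 - 57 = 7

7


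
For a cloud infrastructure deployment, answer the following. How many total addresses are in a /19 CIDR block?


Given: CIDR prefix /19
Host bits = 32 - 19 = 13
Total addresses = 2^13 = 8192

8192


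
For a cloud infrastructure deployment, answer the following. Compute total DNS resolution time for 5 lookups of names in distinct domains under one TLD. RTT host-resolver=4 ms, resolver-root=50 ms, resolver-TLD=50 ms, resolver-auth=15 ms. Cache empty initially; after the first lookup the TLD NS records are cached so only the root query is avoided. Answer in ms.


Lookup 1 (cold cache): local + root + TLD + auth = 4 + 50 + 50 + 15 = 119 ms
Lookups 2..5 (TLD NS cached -> skip root; new domain -> still ask TLD and auth): local + TLD + auth = 4 + 50 + 15 = 69 ms each
Remaining 4 lookups: 4 * 69 = 276 ms
Total = 119 + 276 = 395 ms

395


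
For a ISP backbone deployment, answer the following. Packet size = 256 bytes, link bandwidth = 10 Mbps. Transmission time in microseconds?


Given: packet = 256 bytes, bandwidth = 10 Mbps
Packet in bits = 256 * 8 = 2048 bits
Bandwidth = 10 * 10^6 = 10000000 bps
Time = 2048 / 10000000 seconds
Time in us = 2048 * 10^6 / 10000000 = 204.8

204.8


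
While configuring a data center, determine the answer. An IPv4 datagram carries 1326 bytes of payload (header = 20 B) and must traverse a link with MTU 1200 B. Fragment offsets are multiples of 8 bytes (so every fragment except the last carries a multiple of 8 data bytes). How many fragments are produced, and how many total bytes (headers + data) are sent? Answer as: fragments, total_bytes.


Max data per non-final fragment = floor((MTU - header)/8)*8 = floor((1200 - 20)/8)*8 = floor(1180/8)*8 = 1176 B
Final fragment needs no 8-byte alignment: it can carry up to MTU - header = 1180 B
Non-final fragments needed = ceil((payload - 1180) / 1176) = ceil(146/1176) = ceil(0.1241) = 1
Number of fragments = 1 + 1 = 2
Fragment sizes (data): 1 * 1176 B + 150 B (last, 150 <= 1180 OK)
Total bytes sent = payload + n_frags * header = 1326 + 2*20 = 1326 + 40 = 1366 B

2, 1366


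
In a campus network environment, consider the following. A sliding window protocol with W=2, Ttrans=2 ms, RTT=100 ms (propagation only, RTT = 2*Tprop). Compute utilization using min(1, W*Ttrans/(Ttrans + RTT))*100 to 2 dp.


Given: W = 2, Ttrans = 2 ms, RTT = 100 ms (= 2 * Tprop, Tprop = 50 ms)
Cycle time = Ttrans + RTT = 2 + 100 = 102 ms (first packet sent until its ACK returns)
W * Ttrans = 2 * 2 = 4 ms of sending per cycle
W * Ttrans / (Ttrans + RTT) = 4 / 102 = 0.039216
U = min(1, 0.039216) = 0.039216
U% = 3.92%

3.92


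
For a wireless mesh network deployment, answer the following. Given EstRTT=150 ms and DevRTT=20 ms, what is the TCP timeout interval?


Given: EstRTT = 150 ms, DevRTT = 20 ms
Timeout = EstRTT + 4 * DevRTT
4 * DevRTT = 4 * 20 = 80
Timeout = 150 + 80 = 230 ms

230


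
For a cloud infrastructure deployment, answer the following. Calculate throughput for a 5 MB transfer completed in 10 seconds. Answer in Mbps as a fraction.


Given: file = 5 MB, time = 10 s
File in Mb = 5 * 8 = 40 Mb
Throughput = 40 / 10 Mbps
Throughput = 4 Mbps

4


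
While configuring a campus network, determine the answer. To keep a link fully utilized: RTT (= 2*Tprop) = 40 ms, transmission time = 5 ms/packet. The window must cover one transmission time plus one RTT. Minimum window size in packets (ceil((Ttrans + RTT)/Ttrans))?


Given: Ttrans = 5 ms, RTT = 40 ms (= 2 * Tprop, Tprop = 20 ms)
Time until first ACK returns = Ttrans + RTT = 5 + 40 = 45 ms
Need W * Ttrans >= Ttrans + RTT  ->  W >= (Ttrans + RTT) / Ttrans
(Ttrans + RTT) / Ttrans = 45 / 5 = 9
W_min = ceil(9) = 9

9


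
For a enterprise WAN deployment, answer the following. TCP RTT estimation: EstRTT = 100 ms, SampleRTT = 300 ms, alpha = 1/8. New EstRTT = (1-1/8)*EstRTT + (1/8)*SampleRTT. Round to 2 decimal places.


Given: EstRTT = 100 ms, SampleRTT = 300 ms, alpha = 1/8
New EstRTT = (1 - alpha) * EstRTT + alpha * SampleRTT
(7/8) * 100 = 87.5
(1/8) * 300 = 37.5
New EstRTT = 87.5 + 37.5 = 125 ms -> 125.00 ms (2 dp)

125.00


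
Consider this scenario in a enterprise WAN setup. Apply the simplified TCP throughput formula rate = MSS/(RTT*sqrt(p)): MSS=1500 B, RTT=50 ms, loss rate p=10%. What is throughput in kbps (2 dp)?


Given: MSS = 1500 bytes, RTT = 50 ms, loss = 10%
RTT in seconds = 50 / 1000 = 0.05
Loss rate = 10% = 0.1
sqrt(loss) = sqrt(0.1) = 0.316227766017
Throughput (bytes/s) = 1500 / (0.05 * 0.316227766017) = 94868.3298
Throughput (kbps) = 94868.3298 * 8 / 1000 = 758.946638 -> 758.95 kbps (2 dp)

758.95


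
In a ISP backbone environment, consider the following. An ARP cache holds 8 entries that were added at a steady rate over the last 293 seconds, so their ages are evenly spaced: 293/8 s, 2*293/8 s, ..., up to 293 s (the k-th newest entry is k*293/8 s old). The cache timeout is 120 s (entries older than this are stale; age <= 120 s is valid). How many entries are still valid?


Ages are k * 293/8 s for k = 1..8 (spacing = 36.6250 s).
Entry k is valid iff k * 293/8 <= 120 iff k <= 8 * 120 / 293 = 3.2765
n_valid = floor(3.2765) = 3
(n_stale = 8 - 3 = 5)

3


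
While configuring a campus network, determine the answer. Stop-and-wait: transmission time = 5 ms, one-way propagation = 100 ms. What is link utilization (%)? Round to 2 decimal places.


Given: Ttrans = 5 ms, Tprop = 100 ms
RTT = 2 * Tprop = 2 * 100 = 200 ms
U = Ttrans / (Ttrans + RTT)
U = 5 / (5 + 200)
U = 5 / 205 = 0.02439
U% = 2.44%

2.44


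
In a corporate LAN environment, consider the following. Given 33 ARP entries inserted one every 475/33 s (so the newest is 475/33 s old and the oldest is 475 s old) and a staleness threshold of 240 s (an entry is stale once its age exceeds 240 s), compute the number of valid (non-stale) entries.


Ages are k * 475/33 s for k = 1..33 (spacing = 14.3939 s).
Entry k is valid iff k * 475/33 <= 240 iff k <= 33 * 240 / 475 = 16.6737
n_valid = floor(16.6737) = 16
(n_stale = 33 - 16 = 17)

16


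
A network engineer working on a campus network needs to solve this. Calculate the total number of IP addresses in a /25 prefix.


Given: CIDR prefix /25
Host bits = 32 - 25 = 7
Total addresses = 2^7 = 128

128


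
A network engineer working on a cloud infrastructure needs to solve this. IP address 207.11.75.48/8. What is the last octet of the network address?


Given: IP = 207.11.75.48, prefix = /8
Subnet mask = 255.0.0.0
Last octet of IP: 48
Last octet of mask: 0
Network last octet = 48 AND 0 = 0

0


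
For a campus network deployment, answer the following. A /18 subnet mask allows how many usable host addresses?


Given: subnet mask /18
Host bits = 32 - 18 = 14
Total addresses = 2^14 = 16384
Usable hosts = 16384 - 2 (network + broadcast) = 16382

16382


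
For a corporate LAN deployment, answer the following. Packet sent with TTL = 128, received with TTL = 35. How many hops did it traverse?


Given: initial TTL = 128, received TTL = 35
Hops = initial TTL - received TTL
Hops = 128 - 35 = 93

93


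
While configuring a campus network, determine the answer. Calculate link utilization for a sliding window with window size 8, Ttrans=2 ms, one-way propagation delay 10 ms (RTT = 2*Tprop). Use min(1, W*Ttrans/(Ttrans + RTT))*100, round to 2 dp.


Given: W = 8, Ttrans = 2 ms, RTT = 20 ms (= 2 * Tprop, Tprop = 10 ms)
Cycle time = Ttrans + RTT = 2 + 20 = 22 ms (first packet sent until its ACK returns)
W * Ttrans = 8 * 2 = 16 ms of sending per cycle
W * Ttrans / (Ttrans + RTT) = 16 / 22 = 0.727273
U = min(1, 0.727273) = 0.727273
U% = 72.73%

72.73


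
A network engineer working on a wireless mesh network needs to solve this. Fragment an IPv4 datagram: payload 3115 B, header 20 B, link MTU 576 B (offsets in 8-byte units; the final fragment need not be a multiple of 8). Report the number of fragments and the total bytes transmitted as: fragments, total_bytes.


Max data per non-final fragment = floor((MTU - header)/8)*8 = floor((576 - 20)/8)*8 = floor(556/8)*8 = 552 B
Final fragment needs no 8-byte alignment: it can carry up to MTU - header = 556 B
Non-final fragments needed = ceil((payload - 556) / 552) = ceil(2559/552) = ceil(4.6359) = 5
Number of fragments = 5 + 1 = 6
Fragment sizes (data): 5 * 552 B + 355 B (last, 355 <= 556 OK)
Total bytes sent = payload + n_frags * header = 3115 + 6*20 = 3115 + 120 = 3235 B

6, 3235


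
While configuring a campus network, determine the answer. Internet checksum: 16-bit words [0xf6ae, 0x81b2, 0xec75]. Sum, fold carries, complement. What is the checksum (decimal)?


Given words: [0xf6ae, 0x81b2, 0xec75]
Step 1: Sum all words
Raw sum = 63150 + 33202 + 60533 = 156885
Step 2: Fold carry: (25813 + 2) = 25815
One's complement = ~25815 & 0xFFFF = 39720

39720


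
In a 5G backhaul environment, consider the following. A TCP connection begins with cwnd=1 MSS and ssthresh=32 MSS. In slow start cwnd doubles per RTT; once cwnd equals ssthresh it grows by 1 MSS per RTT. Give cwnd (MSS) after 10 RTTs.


RTT 0: cwnd = 1 MSS (initial)
RTT 1: cwnd = 2 MSS (slow start, doubled)
RTT 2: cwnd = 4 MSS (slow start, doubled)
RTT 3: cwnd = 8 MSS (slow start, doubled)
RTT 4: cwnd = 16 MSS (slow start, doubled)
RTT 5: cwnd = 32 MSS (slow start, doubled)
RTT 6: cwnd = 33 MSS (congestion avoidance, +1)
RTT 7: cwnd = 34 MSS (congestion avoidance, +1)
RTT 8: cwnd = 35 MSS (congestion avoidance, +1)
RTT 9: cwnd = 36 MSS (congestion avoidance, +1)
RTT 10: cwnd = 37 MSS (congestion avoidance, +1)

37


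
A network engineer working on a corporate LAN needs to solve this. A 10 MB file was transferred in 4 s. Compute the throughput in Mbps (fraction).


Given: file = 10 MB, time = 4 s
File in Mb = 10 * 8 = 80 Mb
Throughput = 80 / 4 Mbps
Throughput = 20 Mbps

20


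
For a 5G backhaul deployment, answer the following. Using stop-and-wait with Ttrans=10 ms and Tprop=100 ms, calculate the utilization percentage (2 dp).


Given: Ttrans = 10 ms, Tprop = 100 ms
RTT = 2 * Tprop = 2 * 100 = 200 ms
U = Ttrans / (Ttrans + RTT)
U = 10 / (10 + 200)
U = 10 / 210 = 0.047619
U% = 4.76%

4.76


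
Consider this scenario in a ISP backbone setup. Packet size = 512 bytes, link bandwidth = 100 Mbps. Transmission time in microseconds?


Given: packet = 512 bytes, bandwidth = 100 Mbps
Packet in bits = 512 * 8 = 4096 bits
Bandwidth = 100 * 10^6 = 100000000 bps
Time = 4096 / 100000000 seconds
Time in us = 4096 * 10^6 / 100000000 = 40.96

40.96


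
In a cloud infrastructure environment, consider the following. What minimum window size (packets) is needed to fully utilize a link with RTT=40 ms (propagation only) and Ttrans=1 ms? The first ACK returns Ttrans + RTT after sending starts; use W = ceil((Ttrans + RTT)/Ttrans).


Given: Ttrans = 1 ms, RTT = 40 ms (= 2 * Tprop, Tprop = 20 ms)
Time until first ACK returns = Ttrans + RTT = 1 + 40 = 41 ms
Need W * Ttrans >= Ttrans + RTT  ->  W >= (Ttrans + RTT) / Ttrans
(Ttrans + RTT) / Ttrans = 41 / 1 = 41
W_min = ceil(41) = 41

41


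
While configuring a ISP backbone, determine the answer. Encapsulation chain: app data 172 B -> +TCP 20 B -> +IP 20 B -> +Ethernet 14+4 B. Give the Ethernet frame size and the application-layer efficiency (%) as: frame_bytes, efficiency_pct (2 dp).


TCP segment = 172 + 20 = 192 B
IP packet = 192 + 20 = 212 B
Ethernet frame = 212 + 14 + 4 = 230 B
Efficiency = app / frame = 172 / 230 = 0.747826 = 74.7826% -> 74.78% (2 dp)

230, 74.78


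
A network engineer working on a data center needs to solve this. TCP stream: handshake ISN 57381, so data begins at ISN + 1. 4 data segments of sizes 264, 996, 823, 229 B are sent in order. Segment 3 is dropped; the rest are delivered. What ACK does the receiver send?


SYN uses sequence number 57381; first data byte = ISN + 1 = 57382.
Segment 1: SEQ = 57382, len = 264 B, covers [57382, 57645]
Segment 2: SEQ = 57646, len = 996 B, covers [57646, 58641]
Segment 3: SEQ = 58642, len = 823 B, covers [58642, 59464] [LOST]
Segment 4: SEQ = 59465, len = 229 B, covers [59465, 59693]
In-order data received: bytes [57382, 58641] (segments 1..2).
Segment 3 missing -> gap begins at byte 58642; later segments buffered out of order.
Cumulative ACK = next expected in-order byte = 57382 + 264 + 996 = 58642

58642
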